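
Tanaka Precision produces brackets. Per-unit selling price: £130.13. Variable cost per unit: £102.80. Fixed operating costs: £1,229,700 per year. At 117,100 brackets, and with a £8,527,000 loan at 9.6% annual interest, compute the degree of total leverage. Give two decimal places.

2.78

Total contribution margin = 117,100 × £27.33 = £3,200,343.00.
Subtracting fixed costs: EBIT = £3,200,343.00 − £1,229,700 = £1,970,643.00. Interest = £818,592.00.
DOL = £3,200,343.00 ÷ £1,970,643.00 = 1.6240; DFL = £1,970,643.00 ÷ £1,152,051.00 = 1.7106.
Combined leverage = 1.6240 × 1.7106 = 2.7780.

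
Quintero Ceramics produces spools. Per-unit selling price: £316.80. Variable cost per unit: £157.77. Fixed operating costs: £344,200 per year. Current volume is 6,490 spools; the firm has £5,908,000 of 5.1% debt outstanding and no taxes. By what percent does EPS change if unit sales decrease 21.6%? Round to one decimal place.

At 6,490 units, contribution = 6,490 × £159.03 = £1,032,104.70.
Operating income = contribution − fixed costs = £1,032,104.70 − £344,200 = £687,904.70.
After interest of £301,308.00, pre-tax earnings = £386,596.70.
Degree of combined leverage = contribution ÷ (EBIT − I) = £1,032,104.70 ÷ £386,596.70 = 2.6697.
EPS therefore changes by 2.6697 × (-21.6%) = -57.7%.

-57.7%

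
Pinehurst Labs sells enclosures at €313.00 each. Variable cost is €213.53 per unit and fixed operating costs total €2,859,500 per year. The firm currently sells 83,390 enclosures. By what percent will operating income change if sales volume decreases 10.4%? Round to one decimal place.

-15.9%

Total contribution margin = 83,390 × €99.47 = €8,294,803.30.
Subtracting fixed costs: EBIT = €8,294,803.30 − €2,859,500 = €5,435,303.30.
Degree of operating leverage = €8,294,803.30 / €5,435,303.30 = 1.5261.
So EBIT moves 1.5261 × (-10.4%) = -15.9%.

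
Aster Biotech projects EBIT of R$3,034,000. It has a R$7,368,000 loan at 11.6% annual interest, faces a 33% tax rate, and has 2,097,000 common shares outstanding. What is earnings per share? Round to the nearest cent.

Pre-tax income = R$3,034,000 − R$854,688.00 = R$2,179,312.00.
Net income = R$2,179,312.00 × (1 − 0.33) = R$1,460,139.04.
Per share: R$1,460,139.04 / 2,097,000 shares = R$0.70.

R$0.70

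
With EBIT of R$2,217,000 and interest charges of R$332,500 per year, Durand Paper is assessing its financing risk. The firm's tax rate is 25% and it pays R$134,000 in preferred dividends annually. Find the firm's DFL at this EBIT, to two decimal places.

Interest = R$332,500.00.
Preferred dividends grossed up pre-tax: R$134,000 / (1 − 0.25) = R$178,666.67.
DFL = EBIT ÷ [EBIT − I − D_p/(1−t)] = R$2,217,000 ÷ [R$2,217,000 − R$332,500.00 − R$178,666.67] = R$2,217,000 ÷ R$1,705,833.33 = 1.2997.

1.30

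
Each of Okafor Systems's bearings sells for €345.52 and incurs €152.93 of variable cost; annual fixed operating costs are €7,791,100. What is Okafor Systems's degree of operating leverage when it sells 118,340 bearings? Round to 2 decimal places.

1.52

Total contribution margin = 118,340 × €192.59 = €22,791,100.60.
Operating income = contribution − fixed costs = €22,791,100.60 − €7,791,100 = €15,000,000.60.
DOL = contribution ÷ EBIT = €22,791,100.60 ÷ €15,000,000.60 = 1.5194.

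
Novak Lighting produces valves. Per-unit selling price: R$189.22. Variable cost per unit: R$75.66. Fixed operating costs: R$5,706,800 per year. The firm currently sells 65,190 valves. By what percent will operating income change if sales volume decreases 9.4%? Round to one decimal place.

Total contribution margin = 65,190 × R$113.56 = R$7,402,976.40.
Operating income = contribution − fixed costs = R$7,402,976.40 − R$5,706,800 = R$1,696,176.40.
So DOL = total CM / EBIT = R$7,402,976.40 / R$1,696,176.40 = 4.3645.
Operating income changes by 4.3645 × -9.4% = -41.0%.

-41.0%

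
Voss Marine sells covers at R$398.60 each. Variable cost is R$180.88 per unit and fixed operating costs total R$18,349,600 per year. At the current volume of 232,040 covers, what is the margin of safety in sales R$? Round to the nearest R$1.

Unit CM = price − variable cost = R$398.60 − R$180.88 = R$217.72. Break-even units = R$18,349,600 ÷ R$217.72 = 84,280.73; break-even revenue = 84,280.73 × R$398.60 = R$33,594,298.00.
Actual sales revenue = 232,040 × R$398.60 = R$92,491,144.00.
Margin of safety = R$92,491,144.00 − R$33,594,298.00 = R$58,896,846.

R$58,896,846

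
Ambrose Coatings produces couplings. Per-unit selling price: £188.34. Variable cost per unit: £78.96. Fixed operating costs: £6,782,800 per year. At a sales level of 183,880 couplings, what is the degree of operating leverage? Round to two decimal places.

At 183,880 units, contribution = 183,880 × £109.38 = £20,112,794.40.
Operating income = contribution − fixed costs = £20,112,794.40 − £6,782,800 = £13,329,994.40.
DOL = contribution ÷ EBIT = £20,112,794.40 ÷ £13,329,994.40 = 1.5088.

1.51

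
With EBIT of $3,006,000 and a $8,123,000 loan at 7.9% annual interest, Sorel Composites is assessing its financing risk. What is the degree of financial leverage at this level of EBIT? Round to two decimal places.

Interest = $641,717.00.
Degree of financial leverage = EBIT / (EBIT − interest) = $3,006,000 / $2,364,283.00 = 1.2714.

1.27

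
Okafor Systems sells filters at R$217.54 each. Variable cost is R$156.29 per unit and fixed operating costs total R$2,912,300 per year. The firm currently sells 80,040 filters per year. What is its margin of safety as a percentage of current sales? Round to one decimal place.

40.6%

Each unit contributes R$217.54 − R$156.29 = R$61.25. Break-even units = R$2,912,300 ÷ R$61.25 = 47,547.76; break-even revenue = 47,547.76 × R$217.54 = R$10,343,538.64.
Actual sales revenue = 80,040 × R$217.54 = R$17,411,901.60.
Margin of safety = (R$17,411,901.60 − R$10,343,538.64) ÷ R$17,411,901.60 = 40.6%.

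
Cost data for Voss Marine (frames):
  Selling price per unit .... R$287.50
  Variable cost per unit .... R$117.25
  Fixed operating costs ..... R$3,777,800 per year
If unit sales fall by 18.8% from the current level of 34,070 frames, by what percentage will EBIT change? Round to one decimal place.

At 34,070 units, contribution = 34,070 × R$170.25 = R$5,800,417.50.
Subtracting fixed costs: EBIT = R$5,800,417.50 − R$3,777,800 = R$2,022,617.50.
So DOL = total CM / EBIT = R$5,800,417.50 / R$2,022,617.50 = 2.8678.
%ΔEBIT = DOL × %ΔSales = 2.8678 × -18.8% = -53.9%.

-53.9%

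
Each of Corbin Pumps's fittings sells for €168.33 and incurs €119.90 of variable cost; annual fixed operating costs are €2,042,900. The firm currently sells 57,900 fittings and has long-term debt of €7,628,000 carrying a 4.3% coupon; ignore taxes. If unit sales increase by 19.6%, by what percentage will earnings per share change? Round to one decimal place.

Total contribution margin = 57,900 × €48.43 = €2,804,097.00.
Operating income = contribution − fixed costs = €2,804,097.00 − €2,042,900 = €761,197.00.
Interest = €328,004.00, so EBIT − I = €433,193.00.
DCL = total CM / (EBIT − I) = €2,804,097.00 / €433,193.00 = 6.4731.
EPS therefore changes by 6.4731 × (+19.6%) = +126.9%.

+126.9%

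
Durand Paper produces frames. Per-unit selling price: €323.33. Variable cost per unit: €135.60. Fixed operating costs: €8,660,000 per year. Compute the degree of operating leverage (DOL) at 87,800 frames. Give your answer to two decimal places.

Contribution at this volume is 87,800 × €187.73 = €16,482,694.00.
Subtracting fixed costs: EBIT = €16,482,694.00 − €8,660,000 = €7,822,694.00.
DOL = contribution ÷ EBIT = €16,482,694.00 ÷ €7,822,694.00 = 2.1070.

2.11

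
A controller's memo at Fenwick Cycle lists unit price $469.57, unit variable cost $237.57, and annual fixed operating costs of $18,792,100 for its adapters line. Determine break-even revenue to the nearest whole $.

Contribution margin per unit = $469.57 − $237.57 = $232.00, a CM ratio of $232.00 ÷ $469.57 = 0.4941.
Break-even sales = FC ÷ CM ratio = $18,792,100 × $469.57 / $232.00 = $38,035,372.

$38,035,372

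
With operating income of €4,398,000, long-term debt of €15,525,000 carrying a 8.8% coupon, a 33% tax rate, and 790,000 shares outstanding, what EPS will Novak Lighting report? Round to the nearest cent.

€2.57

Pre-tax income = €4,398,000 − €1,366,200.00 = €3,031,800.00.
Net income = €3,031,800.00 × (1 − 0.33) = €2,031,306.00.
Per share: €2,031,306.00 / 790,000 shares = €2.57.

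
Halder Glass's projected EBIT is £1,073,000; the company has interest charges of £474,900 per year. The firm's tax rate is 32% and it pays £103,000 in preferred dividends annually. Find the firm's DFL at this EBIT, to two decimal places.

2.40

Annual interest charges come to £474,900.00.
Preferred dividends grossed up pre-tax: £103,000 / (1 − 0.32) = £151,470.59.
DFL = EBIT ÷ [EBIT − I − D_p/(1−t)] = £1,073,000 ÷ [£1,073,000 − £474,900.00 − £151,470.59] = £1,073,000 ÷ £446,629.41 = 2.4024.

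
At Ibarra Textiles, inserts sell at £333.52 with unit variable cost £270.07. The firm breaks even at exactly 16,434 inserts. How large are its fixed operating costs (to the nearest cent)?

Contribution margin per unit = £333.52 − £270.07 = £63.45.
Since BE = FC / CM, FC = 16,434 × £63.45 = £1,042,737.30.

£1,042,737.30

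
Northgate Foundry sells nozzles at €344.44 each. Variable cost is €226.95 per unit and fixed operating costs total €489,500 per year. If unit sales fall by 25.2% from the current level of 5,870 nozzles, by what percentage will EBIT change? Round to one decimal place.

-86.8%

Total contribution margin = 5,870 × €117.49 = €689,666.30.
Operating income = contribution − fixed costs = €689,666.30 − €489,500 = €200,166.30.
Degree of operating leverage = €689,666.30 / €200,166.30 = 3.4455.
%ΔEBIT = DOL × %ΔSales = 3.4455 × -25.2% = -86.8%.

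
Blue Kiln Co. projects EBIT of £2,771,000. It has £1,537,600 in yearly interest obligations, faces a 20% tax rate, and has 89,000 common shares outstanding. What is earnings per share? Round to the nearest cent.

£11.09

Interest = £1,537,600.00, so EBT = £2,771,000 − £1,537,600.00 = £1,233,400.00.
Net income = £1,233,400.00 × (1 − 0.20) = £986,720.00.
EPS = £986,720.00 ÷ 89,000 = £11.09.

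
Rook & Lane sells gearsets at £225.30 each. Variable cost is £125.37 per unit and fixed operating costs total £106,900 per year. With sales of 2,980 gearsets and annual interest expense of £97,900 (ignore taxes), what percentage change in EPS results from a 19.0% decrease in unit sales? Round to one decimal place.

-60.8%

Contribution at this volume is 2,980 × £99.93 = £297,791.40.
Operating income = contribution − fixed costs = £297,791.40 − £106,900 = £190,891.40.
Interest = £97,900.00, so EBIT − I = £92,991.40.
DCL = total CM / (EBIT − I) = £297,791.40 / £92,991.40 = 3.2024.
EPS therefore changes by 3.2024 × (-19.0%) = -60.8%.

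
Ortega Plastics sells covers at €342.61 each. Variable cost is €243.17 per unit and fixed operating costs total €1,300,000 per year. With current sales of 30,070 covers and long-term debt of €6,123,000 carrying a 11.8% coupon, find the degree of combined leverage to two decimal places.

3.09

Contribution at this volume is 30,070 × €99.44 = €2,990,160.80.
Subtracting fixed costs: EBIT = €2,990,160.80 − €1,300,000 = €1,690,160.80. Interest = €722,514.00.
DOL = €2,990,160.80 ÷ €1,690,160.80 = 1.7692; DFL = €1,690,160.80 ÷ €967,646.80 = 1.7467.
DCL = DOL × DFL = 1.7692 × 1.7467 = 3.0903.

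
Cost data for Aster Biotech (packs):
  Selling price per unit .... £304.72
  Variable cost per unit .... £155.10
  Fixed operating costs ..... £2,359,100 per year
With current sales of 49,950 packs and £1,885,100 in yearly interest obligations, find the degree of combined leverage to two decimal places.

2.31

Total contribution margin = 49,950 × £149.62 = £7,473,519.00.
EBIT = £7,473,519.00 − £2,359,100 = £5,114,419.00. Interest = £1,885,100.00, so EBIT − I = £3,229,319.00.
Degree of total leverage = total CM / (EBIT − interest) = £7,473,519.00 / £3,229,319.00 = 2.3143.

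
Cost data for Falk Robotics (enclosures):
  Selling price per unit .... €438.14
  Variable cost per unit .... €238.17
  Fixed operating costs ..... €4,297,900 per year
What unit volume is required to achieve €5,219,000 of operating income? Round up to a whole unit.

Each unit contributes €438.14 − €238.17 = €199.97.
Units = (FC + target) / CM = (€4,297,900 + €5,219,000) / €199.97 = 47,591.64, so 47,592 enclosures.

47,592 enclosures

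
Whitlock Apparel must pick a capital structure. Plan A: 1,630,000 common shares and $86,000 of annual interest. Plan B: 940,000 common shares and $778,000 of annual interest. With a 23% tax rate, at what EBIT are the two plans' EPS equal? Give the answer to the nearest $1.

Set EPS_A = EPS_B: (EBIT − $86,000)(1 − 0.23) ÷ 1,630,000 = (EBIT − $778,000)(1 − 0.23) ÷ 940,000.
The (1 − t) factor cancels: (EBIT − 86,000) × 940,000 = (EBIT − 778,000) × 1,630,000.
EBIT × (1,630,000 − 940,000) = 778,000 × 1,630,000 − 86,000 × 940,000 = 1,187,300,000,000, so EBIT = 1,187,300,000,000 ÷ 690,000 = 1,720,724.64.

$1,720,725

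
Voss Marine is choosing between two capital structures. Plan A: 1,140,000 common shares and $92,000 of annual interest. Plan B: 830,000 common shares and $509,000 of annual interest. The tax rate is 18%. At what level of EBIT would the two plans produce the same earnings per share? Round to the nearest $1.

At indifference, (EBIT − 92,000)(1 − t)/1,140,000 = (EBIT − 509,000)(1 − t)/830,000.
Cancelling (1 − t) and cross-multiplying: 830,000·(EBIT − 92,000) = 1,140,000·(EBIT − 509,000).
Solving, EBIT = (509,000·1,140,000 − 92,000·830,000) / (1,140,000 − 830,000) = 503,900,000,000 / 310,000 = 1,625,483.87.

$1,625,484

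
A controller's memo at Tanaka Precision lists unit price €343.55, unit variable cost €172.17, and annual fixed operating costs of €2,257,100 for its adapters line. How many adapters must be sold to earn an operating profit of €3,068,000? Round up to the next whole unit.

Contribution margin per unit = €343.55 − €172.17 = €171.38.
Need Q such that Q × €171.38 − €2,257,100 = €3,068,000, i.e. Q = €5,325,100 / €171.38 = 31,071.89 → 31,072.

31,072 adapters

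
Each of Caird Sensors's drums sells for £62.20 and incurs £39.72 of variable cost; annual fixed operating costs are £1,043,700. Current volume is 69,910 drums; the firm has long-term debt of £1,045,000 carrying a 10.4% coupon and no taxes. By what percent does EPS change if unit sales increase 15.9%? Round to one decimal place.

+59.6%

At 69,910 units, contribution = 69,910 × £22.48 = £1,571,576.80.
Subtracting fixed costs: EBIT = £1,571,576.80 − £1,043,700 = £527,876.80.
After interest of £108,680.00, pre-tax earnings = £419,196.80.
Degree of combined leverage = contribution ÷ (EBIT − I) = £1,571,576.80 ÷ £419,196.80 = 3.7490.
%ΔEPS = DCL × %ΔSales = 3.7490 × +15.9% = +59.6%.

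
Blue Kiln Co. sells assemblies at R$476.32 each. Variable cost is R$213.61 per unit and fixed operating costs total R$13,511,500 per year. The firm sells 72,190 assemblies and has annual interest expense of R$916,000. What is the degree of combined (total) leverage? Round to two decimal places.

Total contribution margin = 72,190 × R$262.71 = R$18,965,034.90.
Subtracting fixed costs: EBIT = R$18,965,034.90 − R$13,511,500 = R$5,453,534.90. Interest = R$916,000.00, so EBIT − I = R$4,537,534.90.
DCL = contribution ÷ (EBIT − I) = R$18,965,034.90 ÷ R$4,537,534.90 = 4.1796.

4.18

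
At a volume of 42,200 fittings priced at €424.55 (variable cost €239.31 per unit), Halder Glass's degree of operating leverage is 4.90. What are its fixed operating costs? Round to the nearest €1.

At 42,200 units, contribution = 42,200 × €185.24 = €7,817,128.00.
DOL = contribution / EBIT, so EBIT = €7,817,128.00 / 4.90 = €1,595,332.24.
And FC = contribution − EBIT = €7,817,128.00 − €1,595,332.24 = €6,221,796.

€6,221,796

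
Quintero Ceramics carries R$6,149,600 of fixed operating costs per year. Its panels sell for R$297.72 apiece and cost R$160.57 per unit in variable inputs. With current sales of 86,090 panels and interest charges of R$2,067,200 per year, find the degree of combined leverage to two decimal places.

At 86,090 units, contribution = 86,090 × R$137.15 = R$11,807,243.50.
Subtracting fixed costs: EBIT = R$11,807,243.50 − R$6,149,600 = R$5,657,643.50. Interest = R$2,067,200.00, so EBIT − I = R$3,590,443.50.
Degree of total leverage = total CM / (EBIT − interest) = R$11,807,243.50 / R$3,590,443.50 = 3.2885.

3.29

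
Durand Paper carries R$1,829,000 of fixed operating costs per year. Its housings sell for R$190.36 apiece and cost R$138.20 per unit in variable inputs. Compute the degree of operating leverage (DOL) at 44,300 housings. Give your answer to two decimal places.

Contribution at this volume is 44,300 × R$52.16 = R$2,310,688.00.
Operating income = contribution − fixed costs = R$2,310,688.00 − R$1,829,000 = R$481,688.00.
So DOL = total CM / EBIT = R$2,310,688.00 / R$481,688.00 = 4.7971.

4.80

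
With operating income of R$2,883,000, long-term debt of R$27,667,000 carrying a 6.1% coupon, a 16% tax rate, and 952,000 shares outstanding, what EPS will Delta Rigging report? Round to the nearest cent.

Interest = R$1,687,687.00, so EBT = R$2,883,000 − R$1,687,687.00 = R$1,195,313.00.
After tax at 16%: net income = R$1,195,313.00 × 0.84 = R$1,004,062.92.
EPS = R$1,004,062.92 ÷ 952,000 = R$1.05.

R$1.05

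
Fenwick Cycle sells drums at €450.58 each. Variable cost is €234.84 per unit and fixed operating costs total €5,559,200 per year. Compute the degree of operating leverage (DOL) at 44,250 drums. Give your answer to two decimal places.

2.39

Total contribution margin = 44,250 × €215.74 = €9,546,495.00.
EBIT = €9,546,495.00 − €5,559,200 = €3,987,295.00.
Degree of operating leverage = €9,546,495.00 / €3,987,295.00 = 2.3942.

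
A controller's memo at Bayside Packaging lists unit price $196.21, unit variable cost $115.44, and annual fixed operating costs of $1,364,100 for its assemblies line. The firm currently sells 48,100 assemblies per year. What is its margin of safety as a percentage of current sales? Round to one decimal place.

Each unit contributes $196.21 − $115.44 = $80.77. Break-even units = $1,364,100 ÷ $80.77 = 16,888.70; break-even revenue = 16,888.70 × $196.21 = $3,313,731.10.
Current sales = 48,100 × $196.21 = $9,437,701.00.
Margin of safety = ($9,437,701.00 − $3,313,731.10) ÷ $9,437,701.00 = 64.9%.

64.9%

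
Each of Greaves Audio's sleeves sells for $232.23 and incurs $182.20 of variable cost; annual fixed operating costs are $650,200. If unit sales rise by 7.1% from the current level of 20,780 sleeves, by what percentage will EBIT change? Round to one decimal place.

+19.0%

At 20,780 units, contribution = 20,780 × $50.03 = $1,039,623.40.
Subtracting fixed costs: EBIT = $1,039,623.40 − $650,200 = $389,423.40.
Degree of operating leverage = $1,039,623.40 / $389,423.40 = 2.6696.
So EBIT moves 2.6696 × (+7.1%) = +19.0%.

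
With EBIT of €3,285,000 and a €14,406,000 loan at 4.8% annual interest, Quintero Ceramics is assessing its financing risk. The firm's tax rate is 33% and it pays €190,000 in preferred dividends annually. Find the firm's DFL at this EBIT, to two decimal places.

1.42

Annual interest charges come to €691,488.00.
Preferred dividends grossed up pre-tax: €190,000 / (1 − 0.33) = €283,582.09.
DFL = EBIT ÷ [EBIT − I − D_p/(1−t)] = €3,285,000 ÷ [€3,285,000 − €691,488.00 − €283,582.09] = €3,285,000 ÷ €2,309,929.91 = 1.4221.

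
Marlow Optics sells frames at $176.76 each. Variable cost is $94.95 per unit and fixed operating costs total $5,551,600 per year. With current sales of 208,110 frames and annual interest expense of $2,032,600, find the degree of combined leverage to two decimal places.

1.80

Total contribution margin = 208,110 × $81.81 = $17,025,479.10.
Operating income = contribution − fixed costs = $17,025,479.10 − $5,551,600 = $11,473,879.10. Interest = $2,032,600.00.
DOL = $17,025,479.10 ÷ $11,473,879.10 = 1.4838; DFL = $11,473,879.10 ÷ $9,441,279.10 = 1.2153.
DCL = DOL × DFL = 1.4838 × 1.2153 = 1.8033.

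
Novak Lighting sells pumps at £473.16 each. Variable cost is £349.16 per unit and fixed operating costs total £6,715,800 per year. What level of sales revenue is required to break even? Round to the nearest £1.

CM per unit = £473.16 − £349.16 = £124.00; CM ratio = £124.00 / £473.16 = 0.2621.
Break-even revenue = fixed costs × price ÷ CM = £6,715,800 × £473.16 ÷ £124.00 = £25,626,193.

£25,626,193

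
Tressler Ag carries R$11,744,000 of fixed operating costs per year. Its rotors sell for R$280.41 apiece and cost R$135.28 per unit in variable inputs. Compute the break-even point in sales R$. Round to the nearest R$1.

R$22,690,933

Contribution margin per unit = R$280.41 − R$135.28 = R$145.13, a CM ratio of R$145.13 ÷ R$280.41 = 0.5176.
Break-even sales = FC ÷ CM ratio = R$11,744,000 × R$280.41 / R$145.13 = R$22,690,933.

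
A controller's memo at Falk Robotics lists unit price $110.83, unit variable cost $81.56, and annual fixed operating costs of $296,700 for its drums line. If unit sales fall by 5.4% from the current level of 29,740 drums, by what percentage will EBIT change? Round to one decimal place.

Contribution at this volume is 29,740 × $29.27 = $870,489.80.
Operating income = contribution − fixed costs = $870,489.80 − $296,700 = $573,789.80.
So DOL = total CM / EBIT = $870,489.80 / $573,789.80 = 1.5171.
%ΔEBIT = DOL × %ΔSales = 1.5171 × -5.4% = -8.2%.

-8.2%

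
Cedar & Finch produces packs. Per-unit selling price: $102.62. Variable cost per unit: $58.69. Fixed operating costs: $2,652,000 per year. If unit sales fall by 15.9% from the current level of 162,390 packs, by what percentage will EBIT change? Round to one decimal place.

-25.3%

Total contribution margin = 162,390 × $43.93 = $7,133,792.70.
EBIT = $7,133,792.70 − $2,652,000 = $4,481,792.70.
DOL = contribution ÷ EBIT = $7,133,792.70 ÷ $4,481,792.70 = 1.5917.
%ΔEBIT = DOL × %ΔSales = 1.5917 × -15.9% = -25.3%.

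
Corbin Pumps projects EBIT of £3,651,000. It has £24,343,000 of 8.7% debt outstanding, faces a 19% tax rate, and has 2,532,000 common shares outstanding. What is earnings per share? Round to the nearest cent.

£0.49

Interest = £2,117,841.00, so EBT = £3,651,000 − £2,117,841.00 = £1,533,159.00.
After tax at 19%: net income = £1,533,159.00 × 0.81 = £1,241,858.79.
Per share: £1,241,858.79 / 2,532,000 shares = £0.49.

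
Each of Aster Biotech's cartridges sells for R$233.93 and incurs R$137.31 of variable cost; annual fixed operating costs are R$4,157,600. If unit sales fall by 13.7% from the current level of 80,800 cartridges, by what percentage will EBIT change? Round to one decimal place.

At 80,800 units, contribution = 80,800 × R$96.62 = R$7,806,896.00.
EBIT = R$7,806,896.00 − R$4,157,600 = R$3,649,296.00.
So DOL = total CM / EBIT = R$7,806,896.00 / R$3,649,296.00 = 2.1393.
So EBIT moves 2.1393 × (-13.7%) = -29.3%.

-29.3%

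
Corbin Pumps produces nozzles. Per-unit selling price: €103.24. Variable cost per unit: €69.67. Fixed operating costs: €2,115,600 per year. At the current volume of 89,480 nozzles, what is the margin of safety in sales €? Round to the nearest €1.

€2,731,673

Unit CM = price − variable cost = €103.24 − €69.67 = €33.57. Break-even units = €2,115,600 ÷ €33.57 = 63,020.55; break-even revenue = 63,020.55 × €103.24 = €6,506,242.00.
Actual sales revenue = 89,480 × €103.24 = €9,237,915.20.
Margin of safety = €9,237,915.20 − €6,506,242.00 = €2,731,673.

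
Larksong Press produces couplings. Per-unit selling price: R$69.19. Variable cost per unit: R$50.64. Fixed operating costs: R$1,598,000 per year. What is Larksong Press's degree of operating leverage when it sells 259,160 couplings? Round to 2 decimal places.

1.50

Total contribution margin = 259,160 × R$18.55 = R$4,807,418.00.
Operating income = contribution − fixed costs = R$4,807,418.00 − R$1,598,000 = R$3,209,418.00.
Degree of operating leverage = R$4,807,418.00 / R$3,209,418.00 = 1.4979.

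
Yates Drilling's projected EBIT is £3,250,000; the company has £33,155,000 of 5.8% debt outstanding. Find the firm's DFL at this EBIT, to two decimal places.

Interest = £1,922,990.00.
Degree of financial leverage = EBIT / (EBIT − interest) = £3,250,000 / £1,327,010.00 = 2.4491.

2.45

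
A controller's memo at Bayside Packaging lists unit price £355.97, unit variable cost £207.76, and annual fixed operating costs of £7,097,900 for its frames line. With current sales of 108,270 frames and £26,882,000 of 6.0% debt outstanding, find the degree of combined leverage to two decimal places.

2.19

Contribution at this volume is 108,270 × £148.21 = £16,046,696.70.
Operating income = contribution − fixed costs = £16,046,696.70 − £7,097,900 = £8,948,796.70. Interest = £1,612,920.00, so EBIT − I = £7,335,876.70.
DCL = contribution ÷ (EBIT − I) = £16,046,696.70 ÷ £7,335,876.70 = 2.1874.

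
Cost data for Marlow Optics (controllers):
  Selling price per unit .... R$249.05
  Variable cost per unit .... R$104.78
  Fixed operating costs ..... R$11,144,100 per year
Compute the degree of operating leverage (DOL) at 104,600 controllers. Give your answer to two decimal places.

At 104,600 units, contribution = 104,600 × R$144.27 = R$15,090,642.00.
EBIT = R$15,090,642.00 − R$11,144,100 = R$3,946,542.00.
So DOL = total CM / EBIT = R$15,090,642.00 / R$3,946,542.00 = 3.8238.

3.82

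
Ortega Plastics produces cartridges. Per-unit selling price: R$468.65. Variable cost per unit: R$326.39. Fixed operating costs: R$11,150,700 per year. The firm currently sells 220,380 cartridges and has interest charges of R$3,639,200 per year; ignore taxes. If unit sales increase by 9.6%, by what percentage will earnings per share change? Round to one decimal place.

+18.2%

Contribution at this volume is 220,380 × R$142.26 = R$31,351,258.80.
Operating income = contribution − fixed costs = R$31,351,258.80 − R$11,150,700 = R$20,200,558.80.
After interest of R$3,639,200.00, pre-tax earnings = R$16,561,358.80.
DCL = total CM / (EBIT − I) = R$31,351,258.80 / R$16,561,358.80 = 1.8930.
%ΔEPS = DCL × %ΔSales = 1.8930 × +9.6% = +18.2%.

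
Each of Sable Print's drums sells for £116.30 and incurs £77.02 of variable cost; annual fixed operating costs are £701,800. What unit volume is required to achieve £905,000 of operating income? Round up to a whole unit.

40,907 drums

Each unit contributes £116.30 − £77.02 = £39.28.
Need Q such that Q × £39.28 − £701,800 = £905,000, i.e. Q = £1,606,800 / £39.28 = 40,906.31 → 40,907.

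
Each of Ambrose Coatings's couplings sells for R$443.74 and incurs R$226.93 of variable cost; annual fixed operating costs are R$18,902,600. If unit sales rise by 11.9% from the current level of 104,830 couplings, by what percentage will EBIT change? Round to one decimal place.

+70.7%

At 104,830 units, contribution = 104,830 × R$216.81 = R$22,728,192.30.
EBIT = R$22,728,192.30 − R$18,902,600 = R$3,825,592.30.
So DOL = total CM / EBIT = R$22,728,192.30 / R$3,825,592.30 = 5.9411.
So EBIT moves 5.9411 × (+11.9%) = +70.7%.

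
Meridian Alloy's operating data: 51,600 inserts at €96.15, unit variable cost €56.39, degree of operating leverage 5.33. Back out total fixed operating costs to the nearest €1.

€1,666,697

At 51,600 units, contribution = 51,600 × €39.76 = €2,051,616.00.
Since DOL = CM ÷ EBIT, EBIT = €2,051,616.00 ÷ 5.33 = €384,918.57.
Fixed costs = CM − EBIT = €2,051,616.00 − €384,918.57 = €1,666,697.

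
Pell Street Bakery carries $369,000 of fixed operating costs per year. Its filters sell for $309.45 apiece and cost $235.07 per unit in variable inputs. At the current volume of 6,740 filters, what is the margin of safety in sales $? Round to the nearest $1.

Each unit contributes $309.45 − $235.07 = $74.38. Break-even units = $369,000 ÷ $74.38 = 4,961.01; break-even revenue = 4,961.01 × $309.45 = $1,535,184.86.
Current sales = 6,740 × $309.45 = $2,085,693.00.
Margin of safety = $2,085,693.00 − $1,535,184.86 = $550,508.

$550,508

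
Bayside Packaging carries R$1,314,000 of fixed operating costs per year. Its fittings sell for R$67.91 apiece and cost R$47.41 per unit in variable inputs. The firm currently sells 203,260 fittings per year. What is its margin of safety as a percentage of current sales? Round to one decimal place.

Unit CM = price − variable cost = R$67.91 − R$47.41 = R$20.50. Break-even units = R$1,314,000 ÷ R$20.50 = 64,097.56; break-even revenue = 64,097.56 × R$67.91 = R$4,352,865.37.
Actual sales revenue = 203,260 × R$67.91 = R$13,803,386.60.
Margin of safety = (R$13,803,386.60 − R$4,352,865.37) ÷ R$13,803,386.60 = 68.5%.

68.5%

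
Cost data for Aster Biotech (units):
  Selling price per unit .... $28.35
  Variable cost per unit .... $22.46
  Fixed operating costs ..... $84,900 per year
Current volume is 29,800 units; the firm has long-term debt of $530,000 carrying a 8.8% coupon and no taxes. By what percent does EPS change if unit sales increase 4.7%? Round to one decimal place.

Total contribution margin = 29,800 × $5.89 = $175,522.00.
Operating income = contribution − fixed costs = $175,522.00 − $84,900 = $90,622.00.
After interest of $46,640.00, pre-tax earnings = $43,982.00.
DCL = total CM / (EBIT − I) = $175,522.00 / $43,982.00 = 3.9908.
%ΔEPS = DCL × %ΔSales = 3.9908 × +4.7% = +18.8%.

+18.8%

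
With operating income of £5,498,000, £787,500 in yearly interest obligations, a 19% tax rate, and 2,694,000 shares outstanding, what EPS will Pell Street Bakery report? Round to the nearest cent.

Pre-tax income = £5,498,000 − £787,500.00 = £4,710,500.00.
After tax at 19%: net income = £4,710,500.00 × 0.81 = £3,815,505.00.
Per share: £3,815,505.00 / 2,694,000 shares = £1.42.

£1.42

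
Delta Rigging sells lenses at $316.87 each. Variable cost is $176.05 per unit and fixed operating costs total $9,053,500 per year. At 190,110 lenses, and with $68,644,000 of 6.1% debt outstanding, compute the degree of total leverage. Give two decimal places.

Total contribution margin = 190,110 × $140.82 = $26,771,290.20.
Operating income = contribution − fixed costs = $26,771,290.20 − $9,053,500 = $17,717,790.20. Interest = $4,187,284.00.
DOL = $26,771,290.20 ÷ $17,717,790.20 = 1.5110; DFL = $17,717,790.20 ÷ $13,530,506.20 = 1.3095.
DCL = DOL × DFL = 1.5110 × 1.3095 = 1.9787.

1.98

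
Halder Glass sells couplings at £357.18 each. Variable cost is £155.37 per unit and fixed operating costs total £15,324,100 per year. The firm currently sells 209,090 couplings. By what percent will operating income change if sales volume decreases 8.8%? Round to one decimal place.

-13.8%

Contribution at this volume is 209,090 × £201.81 = £42,196,452.90.
Subtracting fixed costs: EBIT = £42,196,452.90 − £15,324,100 = £26,872,352.90.
So DOL = total CM / EBIT = £42,196,452.90 / £26,872,352.90 = 1.5703.
Operating income changes by 1.5703 × -8.8% = -13.8%.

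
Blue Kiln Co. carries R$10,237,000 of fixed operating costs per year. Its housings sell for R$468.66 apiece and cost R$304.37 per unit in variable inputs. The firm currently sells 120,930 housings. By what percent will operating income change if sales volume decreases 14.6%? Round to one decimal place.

-30.1%

Contribution at this volume is 120,930 × R$164.29 = R$19,867,589.70.
EBIT = R$19,867,589.70 − R$10,237,000 = R$9,630,589.70.
Degree of operating leverage = R$19,867,589.70 / R$9,630,589.70 = 2.0630.
%ΔEBIT = DOL × %ΔSales = 2.0630 × -14.6% = -30.1%.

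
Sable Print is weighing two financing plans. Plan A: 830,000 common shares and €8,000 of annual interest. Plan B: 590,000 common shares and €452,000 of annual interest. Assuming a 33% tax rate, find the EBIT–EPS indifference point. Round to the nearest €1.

€1,543,500

Set EPS_A = EPS_B: (EBIT − €8,000)(1 − 0.33) ÷ 830,000 = (EBIT − €452,000)(1 − 0.33) ÷ 590,000.
The (1 − t) factor cancels: (EBIT − 8,000) × 590,000 = (EBIT − 452,000) × 830,000.
EBIT × (830,000 − 590,000) = 452,000 × 830,000 − 8,000 × 590,000 = 370,440,000,000, so EBIT = 370,440,000,000 ÷ 240,000 = 1,543,500.00.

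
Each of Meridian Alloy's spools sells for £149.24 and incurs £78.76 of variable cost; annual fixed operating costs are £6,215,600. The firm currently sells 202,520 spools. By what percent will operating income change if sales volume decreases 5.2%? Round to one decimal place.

-9.2%

Total contribution margin = 202,520 × £70.48 = £14,273,609.60.
EBIT = £14,273,609.60 − £6,215,600 = £8,058,009.60.
Degree of operating leverage = £14,273,609.60 / £8,058,009.60 = 1.7714.
%ΔEBIT = DOL × %ΔSales = 1.7714 × -5.2% = -9.2%.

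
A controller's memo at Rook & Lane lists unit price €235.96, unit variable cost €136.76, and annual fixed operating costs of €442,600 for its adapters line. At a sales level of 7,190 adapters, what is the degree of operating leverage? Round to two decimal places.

2.64

At 7,190 units, contribution = 7,190 × €99.20 = €713,248.00.
Subtracting fixed costs: EBIT = €713,248.00 − €442,600 = €270,648.00.
Degree of operating leverage = €713,248.00 / €270,648.00 = 2.6353.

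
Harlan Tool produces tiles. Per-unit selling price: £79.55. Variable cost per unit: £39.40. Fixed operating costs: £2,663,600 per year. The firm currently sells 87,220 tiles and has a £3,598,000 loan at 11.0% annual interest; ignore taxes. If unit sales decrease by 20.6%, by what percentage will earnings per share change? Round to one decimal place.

-163.0%

At 87,220 units, contribution = 87,220 × £40.15 = £3,501,883.00.
EBIT = £3,501,883.00 − £2,663,600 = £838,283.00.
Interest = £395,780.00, so EBIT − I = £442,503.00.
DCL = total CM / (EBIT − I) = £3,501,883.00 / £442,503.00 = 7.9138.
EPS therefore changes by 7.9138 × (-20.6%) = -163.0%.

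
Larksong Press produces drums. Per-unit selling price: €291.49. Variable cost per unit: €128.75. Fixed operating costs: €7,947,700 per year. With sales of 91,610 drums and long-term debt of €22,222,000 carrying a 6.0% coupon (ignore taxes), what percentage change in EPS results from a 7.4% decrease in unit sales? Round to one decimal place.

Total contribution margin = 91,610 × €162.74 = €14,908,611.40.
Subtracting fixed costs: EBIT = €14,908,611.40 − €7,947,700 = €6,960,911.40.
Interest = €1,333,320.00, so EBIT − I = €5,627,591.40.
Degree of combined leverage = contribution ÷ (EBIT − I) = €14,908,611.40 ÷ €5,627,591.40 = 2.6492.
EPS therefore changes by 2.6492 × (-7.4%) = -19.6%.

-19.6%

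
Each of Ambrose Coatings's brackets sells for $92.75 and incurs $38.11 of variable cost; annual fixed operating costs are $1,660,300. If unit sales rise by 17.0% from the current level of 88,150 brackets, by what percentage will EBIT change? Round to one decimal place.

+25.9%

Total contribution margin = 88,150 × $54.64 = $4,816,516.00.
Operating income = contribution − fixed costs = $4,816,516.00 − $1,660,300 = $3,156,216.00.
So DOL = total CM / EBIT = $4,816,516.00 / $3,156,216.00 = 1.5260.
Operating income changes by 1.5260 × +17.0% = +25.9%.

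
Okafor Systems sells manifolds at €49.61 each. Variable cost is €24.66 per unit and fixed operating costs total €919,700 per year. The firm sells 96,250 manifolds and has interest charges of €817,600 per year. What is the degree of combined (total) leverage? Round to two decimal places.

3.62

Contribution at this volume is 96,250 × €24.95 = €2,401,437.50.
Operating income = contribution − fixed costs = €2,401,437.50 − €919,700 = €1,481,737.50. Interest = €817,600.00, so EBIT − I = €664,137.50.
Degree of total leverage = total CM / (EBIT − interest) = €2,401,437.50 / €664,137.50 = 3.6159.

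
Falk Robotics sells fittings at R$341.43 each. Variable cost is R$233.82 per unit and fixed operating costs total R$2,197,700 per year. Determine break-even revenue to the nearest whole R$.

R$6,972,965

CM per unit = R$341.43 − R$233.82 = R$107.61; CM ratio = R$107.61 / R$341.43 = 0.3152.
Break-even revenue = fixed costs × price ÷ CM = R$2,197,700 × R$341.43 ÷ R$107.61 = R$6,972,965.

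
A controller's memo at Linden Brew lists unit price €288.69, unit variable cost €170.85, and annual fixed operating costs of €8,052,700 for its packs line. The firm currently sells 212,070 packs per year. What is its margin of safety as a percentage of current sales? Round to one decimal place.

67.8%

Contribution margin per unit = €288.69 − €170.85 = €117.84. Break-even units = €8,052,700 ÷ €117.84 = 68,335.88; break-even revenue = 68,335.88 × €288.69 = €19,727,884.95.
Current sales = 212,070 × €288.69 = €61,222,488.30.
Margin of safety = (€61,222,488.30 − €19,727,884.95) ÷ €61,222,488.30 = 67.8%.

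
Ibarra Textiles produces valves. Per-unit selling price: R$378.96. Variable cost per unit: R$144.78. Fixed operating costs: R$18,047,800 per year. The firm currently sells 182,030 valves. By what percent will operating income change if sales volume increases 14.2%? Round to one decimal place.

Total contribution margin = 182,030 × R$234.18 = R$42,627,785.40.
Subtracting fixed costs: EBIT = R$42,627,785.40 − R$18,047,800 = R$24,579,985.40.
So DOL = total CM / EBIT = R$42,627,785.40 / R$24,579,985.40 = 1.7342.
%ΔEBIT = DOL × %ΔSales = 1.7342 × +14.2% = +24.6%.

+24.6%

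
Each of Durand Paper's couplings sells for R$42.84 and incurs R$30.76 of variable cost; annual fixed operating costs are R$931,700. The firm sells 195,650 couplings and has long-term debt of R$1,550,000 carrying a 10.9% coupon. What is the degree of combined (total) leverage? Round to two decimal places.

1.87

Total contribution margin = 195,650 × R$12.08 = R$2,363,452.00.
Operating income = contribution − fixed costs = R$2,363,452.00 − R$931,700 = R$1,431,752.00. Interest = R$168,950.00, so EBIT − I = R$1,262,802.00.
DCL = contribution ÷ (EBIT − I) = R$2,363,452.00 ÷ R$1,262,802.00 = 1.8716.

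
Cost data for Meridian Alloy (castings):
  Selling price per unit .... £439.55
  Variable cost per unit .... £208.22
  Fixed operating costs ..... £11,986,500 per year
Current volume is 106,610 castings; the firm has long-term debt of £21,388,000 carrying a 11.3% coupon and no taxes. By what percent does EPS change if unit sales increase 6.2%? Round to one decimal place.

+14.9%

At 106,610 units, contribution = 106,610 × £231.33 = £24,662,091.30.
Operating income = contribution − fixed costs = £24,662,091.30 − £11,986,500 = £12,675,591.30.
After interest of £2,416,844.00, pre-tax earnings = £10,258,747.30.
DCL = total CM / (EBIT − I) = £24,662,091.30 / £10,258,747.30 = 2.4040.
EPS therefore changes by 2.4040 × (+6.2%) = +14.9%.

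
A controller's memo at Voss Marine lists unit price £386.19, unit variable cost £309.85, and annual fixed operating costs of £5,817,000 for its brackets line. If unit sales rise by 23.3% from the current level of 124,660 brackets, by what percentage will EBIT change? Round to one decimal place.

+59.9%

Contribution at this volume is 124,660 × £76.34 = £9,516,544.40.
Operating income = contribution − fixed costs = £9,516,544.40 − £5,817,000 = £3,699,544.40.
So DOL = total CM / EBIT = £9,516,544.40 / £3,699,544.40 = 2.5724.
%ΔEBIT = DOL × %ΔSales = 2.5724 × +23.3% = +59.9%.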